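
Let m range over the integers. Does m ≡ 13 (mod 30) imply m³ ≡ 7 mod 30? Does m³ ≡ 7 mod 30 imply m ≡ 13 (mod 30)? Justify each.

Equivalent; both directions hold.

(→) Suppose m ≡ 13 (mod 30). Write m = 30j + 13. Then (30j + 13)³ = 27000j³ + 35100j² + 15210j + 2197 = 30(900j³ + 1170j² + 507j + 73) + 7, so m³ ≡ 7 (mod 30).

(←) Conversely, suppose m³ ≡ 7 (mod 30). The only residue r in {0, …, 29} with r³ ≡ 7 (mod 30) is r = 13, so m ≡ 13 (mod 30).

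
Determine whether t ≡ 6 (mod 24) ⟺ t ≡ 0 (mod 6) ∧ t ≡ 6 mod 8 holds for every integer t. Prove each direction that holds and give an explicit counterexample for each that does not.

Both directions hold; the statement is true.

Forward direction. Suppose t ≡ 6 (mod 24); write t = 24j + 6. Since 6 ∣ 24, reducing mod 6 gives t ≡ 6 ≡ 0 (mod 6); since 8 ∣ 24, reducing mod 8 gives t ≡ 6 (mod 8).

Converse. If t ≡ 0 (mod 6) and t ≡ 6 (mod 8), then by the Chinese remainder theorem t ≡ 6 (mod 24). This is exactly t ≡ 6 (mod 24).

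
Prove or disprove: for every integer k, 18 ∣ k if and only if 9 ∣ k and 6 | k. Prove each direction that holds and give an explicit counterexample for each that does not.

The biconditional holds.

Forward direction. If 18 ∣ k, write k = 18q. Since 18 = 2·9, k = 9·(2q), so 9 ∣ k; and since 18 = 3·6, k = 6·(3q), so 6 ∣ k.

Converse. Suppose 9 ∣ k and 6 ∣ k. Any common multiple of 9 and 6 is a multiple of their lcm; here lcm(9, 6) = 9·6/gcd(9, 6) = 54/3 = 18, so 18 ∣ k.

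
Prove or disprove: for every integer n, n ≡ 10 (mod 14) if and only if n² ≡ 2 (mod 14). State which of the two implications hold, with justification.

(⇒) holds; (⇐) fails.

(→) Suppose n ≡ 10 (mod 14). Write n = 14j + 10. Then (14j + 10)² = 196j² + 280j + 100 = 14(14j² + 20j + 7) + 2, so n² ≡ 2 (mod 14).

(←) This fails: take n = 4. Then 4² = 16 ≡ 2 (mod 14), yet 4 ≡ 4 (mod 14), not 10.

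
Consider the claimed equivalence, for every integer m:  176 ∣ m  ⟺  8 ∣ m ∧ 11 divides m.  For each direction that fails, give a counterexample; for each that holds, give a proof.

The forward direction holds; the converse fails.

[⇒] If 176 ∣ m, write m = 176q. Since 176 = 22·8, m = 8·(22q), so 8 ∣ m; and since 176 = 16·11, m = 11·(16q), so 11 ∣ m.

[⇐] This fails: take m = 88. Both 8 ∣ 88 and 11 ∣ 88, yet 88 is not a multiple of 176 (since 88 = 0·176 + 88), so 176 ∤ 88.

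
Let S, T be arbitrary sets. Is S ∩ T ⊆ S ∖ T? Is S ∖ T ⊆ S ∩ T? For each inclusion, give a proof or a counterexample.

Both inclusions fail.

(⟹) This inclusion fails. Take S = {1}, T = {1}; then 1 ∈ S ∩ T but 1 ∉ S ∖ T.

(⟸) This inclusion fails. Take S = {1}, T = ∅; then 1 ∈ S ∖ T but 1 ∉ S ∩ T.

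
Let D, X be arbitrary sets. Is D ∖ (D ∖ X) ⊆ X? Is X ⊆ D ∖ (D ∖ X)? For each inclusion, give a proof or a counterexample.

Only the forward inclusion holds.

(⟹) Let x ∈ D ∖ (D ∖ X). Then x ∈ D ∩ X, from which x ∈ X.

(⟸) This inclusion fails. Take D = ∅, X = {1}; then 1 ∈ X but 1 ∉ D ∖ (D ∖ X).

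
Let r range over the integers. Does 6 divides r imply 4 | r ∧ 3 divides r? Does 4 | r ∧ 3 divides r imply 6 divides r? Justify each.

The forward direction fails; the converse holds.

[⇒] This fails: take r = 6. Certainly 6 ∣ 6, but 4 ∤ 6.

[⇐] Suppose 4 ∣ r and 3 ∣ r. Any common multiple of 4 and 3 is a multiple of their lcm; here gcd(4, 3) = 1, so lcm(4, 3) = 4·3 = 12, so 12 ∣ r. Since 6 ∣ 12, it follows that 6 ∣ r.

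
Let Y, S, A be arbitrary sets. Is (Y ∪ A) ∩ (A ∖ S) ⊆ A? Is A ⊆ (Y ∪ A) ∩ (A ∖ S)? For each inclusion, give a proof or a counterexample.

(⊆) Let x ∈ (Y ∪ A) ∩ (A ∖ S). Then either x ∈ A and x ∉ Y, S; or x ∈ Y ∩ A and x ∉ S. In each case x ∈ A, so (Y ∪ A) ∩ (A ∖ S) ⊆ A.

(⊇) This inclusion fails. Take Y = ∅, S = {1}, A = {1}; then 1 ∈ A but 1 ∉ (Y ∪ A) ∩ (A ∖ S).

The sets are not equal: only the forward inclusion holds.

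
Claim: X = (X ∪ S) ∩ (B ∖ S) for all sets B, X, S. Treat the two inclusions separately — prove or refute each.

(⟹) This inclusion fails. Take B = ∅, X = {1}, S = ∅; then 1 ∈ X but 1 ∉ (X ∪ S) ∩ (B ∖ S).

(⟸) Let x ∈ (X ∪ S) ∩ (B ∖ S). Then x ∈ B ∩ X and x ∉ S, from which x ∈ X.

The sets are not equal: only the reverse inclusion holds.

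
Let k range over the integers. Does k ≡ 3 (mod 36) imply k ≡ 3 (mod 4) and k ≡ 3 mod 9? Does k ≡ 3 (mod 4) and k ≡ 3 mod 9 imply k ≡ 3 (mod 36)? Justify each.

(⇒) Suppose k ≡ 3 (mod 36); write k = 36j + 3. Since 4 ∣ 36, reducing mod 4 gives k ≡ 3 (mod 4); since 9 ∣ 36, reducing mod 9 gives k ≡ 3 (mod 9).

(⇐) Conversely, if k ≡ 3 (mod 4) and k ≡ 3 (mod 9), then by the Chinese remainder theorem k ≡ 3 (mod 36). This is exactly k ≡ 3 (mod 36).

Both directions hold; the statement is true.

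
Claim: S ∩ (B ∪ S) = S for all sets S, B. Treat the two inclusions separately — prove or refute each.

Both inclusions hold; the sets are equal.

(⊆) Let x ∈ S ∩ (B ∪ S). Then either x ∈ S and x ∉ B; or x ∈ S ∩ B. In each case x ∈ S, so S ∩ (B ∪ S) ⊆ S.

(⊇) Let x ∈ S. Then either x ∈ S and x ∉ B; or x ∈ S ∩ B. In each case x ∈ S ∩ (B ∪ S), so S ⊆ S ∩ (B ∪ S).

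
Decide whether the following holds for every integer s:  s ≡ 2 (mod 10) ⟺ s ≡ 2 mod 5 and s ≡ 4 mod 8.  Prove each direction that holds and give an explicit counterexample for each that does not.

(→) This fails: s = 32 gives 32 ≡ 2 (mod 10) but 32 ≡ 0 (mod 8), so the conjunction on the right does not hold.

(←) Conversely, if s ≡ 2 (mod 5) and s ≡ 4 (mod 8), then by the Chinese remainder theorem s ≡ 12 (mod 40). Since 12 ≡ 2 (mod 10) and 10 ∣ 40, we get s ≡ 2 (mod 10).

Only the reverse direction holds.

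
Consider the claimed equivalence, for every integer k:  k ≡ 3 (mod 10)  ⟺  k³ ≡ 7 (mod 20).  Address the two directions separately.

(→) This fails: take k = 13. Then 13 ≡ 3 (mod 10), but 13³ = 2197 ≡ 17 (mod 20), not 7.

(←) Conversely, the residues r modulo 20 with r³ ≡ 7 (mod 20) are exactly {3}, and each is ≡ 3 (mod 10).

(⇒) fails; (⇐) holds.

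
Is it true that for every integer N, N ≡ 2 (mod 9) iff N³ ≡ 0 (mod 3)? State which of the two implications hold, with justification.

(⇒) This fails: take N = 2. Then 2 ≡ 2 (mod 9), but 2³ = 8 ≡ 2 (mod 3), not 0.

(⇐) This fails: take N = 0. Then 0³ = 0 ≡ 0 (mod 3), yet 0 ≡ 0 (mod 9), not 2.

Neither implication holds.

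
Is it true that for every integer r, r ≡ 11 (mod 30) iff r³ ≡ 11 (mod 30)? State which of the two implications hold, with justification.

(⟹) Suppose r ≡ 11 (mod 30). Write r = 30j + 11. Then (30j + 11)³ = 27000j³ + 29700j² + 10890j + 1331 = 30(900j³ + 990j² + 363j + 44) + 11, so r³ ≡ 11 (mod 30).

(⟸) Conversely, suppose r³ ≡ 11 (mod 30). The only residue r in {0, …, 29} with r³ ≡ 11 (mod 30) is r = 11, so r ≡ 11 (mod 30).

Both directions hold.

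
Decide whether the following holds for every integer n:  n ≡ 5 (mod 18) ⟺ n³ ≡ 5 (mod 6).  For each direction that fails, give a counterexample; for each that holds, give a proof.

(⇒) Suppose n ≡ 5 (mod 18). Then n³ ≡ 5³ = 125 (mod 18), and since 6 ∣ 18, also n³ ≡ 5 (mod 6).

(⇐) This fails: take n = 11. Then 11³ = 1331 ≡ 5 (mod 6), yet 11 ≡ 11 (mod 18), not 5.

The forward direction holds; the converse fails.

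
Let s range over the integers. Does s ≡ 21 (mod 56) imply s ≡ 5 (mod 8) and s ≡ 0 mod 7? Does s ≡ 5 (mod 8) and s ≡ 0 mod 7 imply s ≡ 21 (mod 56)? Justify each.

Both directions hold.

(⟹) Suppose s ≡ 21 (mod 56); write s = 56j + 21. Since 8 ∣ 56, reducing mod 8 gives s ≡ 21 ≡ 5 (mod 8); since 7 ∣ 56, reducing mod 7 gives s ≡ 21 ≡ 0 (mod 7).

(⟸) Conversely, if s ≡ 5 (mod 8) and s ≡ 0 (mod 7), then by the Chinese remainder theorem s ≡ 21 (mod 56). This is exactly s ≡ 21 (mod 56).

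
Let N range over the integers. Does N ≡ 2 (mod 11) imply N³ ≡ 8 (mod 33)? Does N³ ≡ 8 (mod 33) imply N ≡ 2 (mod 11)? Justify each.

The forward direction fails; the converse holds.

(⟸) The residues r modulo 33 with r³ ≡ 8 (mod 33) are exactly {2}, and each is ≡ 2 (mod 11).

(⟹) This fails: take N = 13. Then 13 ≡ 2 (mod 11), but 13³ = 2197 ≡ 19 (mod 33), not 8.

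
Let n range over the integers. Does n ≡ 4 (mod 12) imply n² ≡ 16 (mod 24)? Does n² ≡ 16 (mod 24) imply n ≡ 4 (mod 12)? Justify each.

The forward direction holds; the converse fails.

(⇒) Suppose n ≡ 4 (mod 12). Working modulo 24, n ∈ {4, 16}; for each such r, r² ≡ 16 (mod 24).

(⇐) This fails: take n = 8. Then 8² = 64 ≡ 16 (mod 24), yet 8 ≡ 8 (mod 12), not 4.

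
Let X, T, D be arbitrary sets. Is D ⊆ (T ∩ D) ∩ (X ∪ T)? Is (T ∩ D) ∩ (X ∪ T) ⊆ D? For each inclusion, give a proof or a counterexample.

(⟹) This inclusion fails. Take X = ∅, T = ∅, D = {1}; then 1 ∈ D but 1 ∉ (T ∩ D) ∩ (X ∪ T).

(⟸) Let x ∈ (T ∩ D) ∩ (X ∪ T). Then either x ∈ T ∩ D and x ∉ X; or x ∈ X ∩ T ∩ D. In each case x ∈ D, so (T ∩ D) ∩ (X ∪ T) ⊆ D.

(⊆) fails; (⊇) holds.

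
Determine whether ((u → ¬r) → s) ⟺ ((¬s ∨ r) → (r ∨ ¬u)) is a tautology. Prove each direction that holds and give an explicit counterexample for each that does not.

(⇒) holds; (⇐) fails.

(⟹) Assume the antecedent. If r is true, (¬s ∨ r) → (r ∨ ¬u) reduces to true regardless of the other variables. If r is false, the antecedent forces (r = F, s = T, u = F) or (r = F, s = T, u = T), and (¬s ∨ r) → (r ∨ ¬u) holds there. Either way (¬s ∨ r) → (r ∨ ¬u) holds.

(⟸) This fails. Under r = F, s = F, u = F, the left side is false but the right side is true.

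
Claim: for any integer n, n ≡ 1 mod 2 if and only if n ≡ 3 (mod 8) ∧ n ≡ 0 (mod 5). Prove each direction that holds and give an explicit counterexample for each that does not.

Only the reverse direction holds.

(⇒) This fails: n = 1 gives 1 ≡ 1 (mod 2) but 1 ≡ 1 (mod 8), so the conjunction on the right does not hold.

(⇐) Conversely, if n ≡ 3 (mod 8) and n ≡ 0 (mod 5), then by the Chinese remainder theorem n ≡ 35 (mod 40). Since 35 ≡ 1 (mod 2) and 2 ∣ 40, we get n ≡ 1 (mod 2).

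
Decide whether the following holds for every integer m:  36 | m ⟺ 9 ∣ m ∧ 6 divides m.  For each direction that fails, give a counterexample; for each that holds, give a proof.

(⇒) If 36 ∣ m, write m = 36q. Since 36 = 4·9, m = 9·(4q), so 9 ∣ m; and since 36 = 6·6, m = 6·(6q), so 6 ∣ m.

(⇐) This fails: take m = 18. Both 9 ∣ 18 and 6 ∣ 18, yet 18 is not a multiple of 36 (since 18 = 0·36 + 18), so 36 ∤ 18.

(⇒) holds; (⇐) fails.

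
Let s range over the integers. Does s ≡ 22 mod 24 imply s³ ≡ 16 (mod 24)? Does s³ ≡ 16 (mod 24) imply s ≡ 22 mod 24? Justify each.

Only the forward implication holds.

[⇒] Suppose s ≡ 22 mod 24. Write s = 24j + 22. Then (24j + 22)³ = 13824j³ + 38016j² + 34848j + 10648 = 24(576j³ + 1584j² + 1452j + 443) + 16, so s³ ≡ 16 (mod 24).

[⇐] This fails: take s = 4. Then 4³ = 64 ≡ 16 (mod 24), yet 4 ≡ 4 (mod 24), not 22.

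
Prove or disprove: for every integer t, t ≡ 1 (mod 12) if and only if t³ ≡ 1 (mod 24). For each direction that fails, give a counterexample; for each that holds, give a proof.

Only the reverse direction holds.

(⟹) This fails: take t = 13. Then 13 ≡ 1 (mod 12), but 13³ = 2197 ≡ 13 (mod 24), not 1.

(⟸) Conversely, the residues r modulo 24 with r³ ≡ 1 (mod 24) are exactly {1}, and each is ≡ 1 (mod 12).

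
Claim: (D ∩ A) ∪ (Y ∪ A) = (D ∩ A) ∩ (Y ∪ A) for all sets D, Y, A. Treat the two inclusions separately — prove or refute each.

(⊆) fails; (⊇) holds.

Forward inclusion. This inclusion fails. Take D = ∅, Y = {1}, A = ∅; then 1 ∈ (D ∩ A) ∪ (Y ∪ A) but 1 ∉ (D ∩ A) ∩ (Y ∪ A).

Reverse inclusion. Let x ∈ (D ∩ A) ∩ (Y ∪ A). Then either x ∈ D ∩ A and x ∉ Y; or x ∈ D ∩ Y ∩ A. In each case x ∈ (D ∩ A) ∪ (Y ∪ A), so (D ∩ A) ∩ (Y ∪ A) ⊆ (D ∩ A) ∪ (Y ∪ A).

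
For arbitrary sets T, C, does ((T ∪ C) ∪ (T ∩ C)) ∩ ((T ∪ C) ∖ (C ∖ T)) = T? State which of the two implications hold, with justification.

Forward inclusion. Let x ∈ ((T ∪ C) ∪ (T ∩ C)) ∩ ((T ∪ C) ∖ (C ∖ T)). Then either x ∈ T and x ∉ C; or x ∈ T ∩ C. In each case x ∈ T, so ((T ∪ C) ∪ (T ∩ C)) ∩ ((T ∪ C) ∖ (C ∖ T)) ⊆ T.

Reverse inclusion. Let x ∈ T. Then either x ∈ T and x ∉ C; or x ∈ T ∩ C. In each case x ∈ ((T ∪ C) ∪ (T ∩ C)) ∩ ((T ∪ C) ∖ (C ∖ T)), so T ⊆ ((T ∪ C) ∪ (T ∩ C)) ∩ ((T ∪ C) ∖ (C ∖ T)).

The two sets are equal.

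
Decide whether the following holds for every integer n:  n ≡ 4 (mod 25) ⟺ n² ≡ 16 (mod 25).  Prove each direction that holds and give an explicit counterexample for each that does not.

(⇒) holds; (⇐) fails.

(⟸) This fails: take n = 21. Then 21² = 441 ≡ 16 (mod 25), yet 21 ≡ 21 (mod 25), not 4.

(⟹) Suppose n ≡ 4 (mod 25). Write n = 25j + 4. Then (25j + 4)² = 625j² + 200j + 16 = 25(25j² + 8j) + 16, so n² ≡ 16 (mod 25).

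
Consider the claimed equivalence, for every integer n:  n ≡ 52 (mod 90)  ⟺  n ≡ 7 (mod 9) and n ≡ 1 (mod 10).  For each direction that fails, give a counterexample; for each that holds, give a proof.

(⇒) This fails: n = 52 gives 52 ≡ 52 (mod 90) but 52 ≡ 2 (mod 10), so the conjunction on the right does not hold.

(⇐) This fails: n = 61 satisfies both congruences on the right (61 ≡ 7 mod 9 and 61 ≡ 1 mod 10) yet 61 ≡ 61 (mod 90), not 52.

(⇒) fails and (⇐) fails.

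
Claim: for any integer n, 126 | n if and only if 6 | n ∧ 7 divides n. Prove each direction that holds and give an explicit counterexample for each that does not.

Not equivalent: only (⇒) holds.

Forward direction. If 126 ∣ n, write n = 126q. Since 126 = 21·6, n = 6·(21q), so 6 ∣ n; and since 126 = 18·7, n = 7·(18q), so 7 ∣ n.

Converse. This fails: take n = 42. Both 6 ∣ 42 and 7 ∣ 42, yet 42 is not a multiple of 126 (since 42 = 0·126 + 42), so 126 ∤ 42.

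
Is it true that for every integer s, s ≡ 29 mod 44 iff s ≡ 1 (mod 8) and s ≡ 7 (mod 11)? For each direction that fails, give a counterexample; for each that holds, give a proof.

Forward direction. This fails: s = 29 gives 29 ≡ 29 (mod 44) but 29 ≡ 5 (mod 8), so the conjunction on the right does not hold.

Converse. If s ≡ 1 (mod 8) and s ≡ 7 (mod 11), then by the Chinese remainder theorem s ≡ 73 (mod 88). Since 73 ≡ 29 (mod 44) and 44 ∣ 88, we get s ≡ 29 (mod 44).

Not equivalent: only (⇐) holds.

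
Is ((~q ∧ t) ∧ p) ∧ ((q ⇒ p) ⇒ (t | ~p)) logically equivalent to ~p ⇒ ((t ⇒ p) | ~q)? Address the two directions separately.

(⟹) Assume the antecedent. If p is true, ~p ⇒ ((t ⇒ p) | ~q) reduces to true regardless of the other variables. If p is false, the antecedent cannot hold. Either way ~p ⇒ ((t ⇒ p) | ~q) holds.

(⟸) This fails. Under p = F, q = F, t = F, the left side is false but the right side is true.

Only the forward implication holds.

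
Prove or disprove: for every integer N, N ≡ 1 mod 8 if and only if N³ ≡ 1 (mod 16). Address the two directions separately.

[⇒] This fails: take N = 9. Then 9 ≡ 1 (mod 8), but 9³ = 729 ≡ 9 (mod 16), not 1.

[⇐] Conversely, the residues r modulo 16 with r³ ≡ 1 (mod 16) are exactly {1}, and each is ≡ 1 (mod 8).

Not equivalent: only (⇐) holds.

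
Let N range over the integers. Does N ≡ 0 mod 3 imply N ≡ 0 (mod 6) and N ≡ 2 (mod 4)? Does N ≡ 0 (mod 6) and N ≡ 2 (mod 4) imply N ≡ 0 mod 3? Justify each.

(⟹) This fails: N = 0 gives 0 ≡ 0 (mod 3) but 0 ≡ 0 (mod 4), so the conjunction on the right does not hold.

(⟸) Conversely, if N ≡ 0 (mod 6) and N ≡ 2 (mod 4), then by the Chinese remainder theorem N ≡ 6 (mod 12). Since 6 ≡ 0 (mod 3) and 3 ∣ 12, we get N ≡ 0 (mod 3).

Not equivalent: only (⇐) holds.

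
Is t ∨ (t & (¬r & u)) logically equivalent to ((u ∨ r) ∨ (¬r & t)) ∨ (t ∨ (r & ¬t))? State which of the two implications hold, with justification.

(⇒) holds; (⇐) fails.

[⇒] Assume the antecedent. If r is true, the consequent reduces to true regardless of the other variables. If r is false, the antecedent forces (r = F, u = F, t = T) or (r = F, u = T, t = T), and the consequent holds there. Either way the consequent holds.

[⇐] This fails. Under r = T, u = F, t = F, the left side is false but the right side is true.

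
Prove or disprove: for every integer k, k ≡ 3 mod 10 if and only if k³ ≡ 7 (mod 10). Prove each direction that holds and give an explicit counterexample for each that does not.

Both implications hold.

Converse. Suppose k³ ≡ 7 (mod 10). The only residue r in {0, …, 9} with r³ ≡ 7 (mod 10) is r = 3, so k ≡ 3 (mod 10).

Forward direction. Suppose k ≡ 3 mod 10. Write k = 10j + 3. Then (10j + 3)³ = 1000j³ + 900j² + 270j + 27 = 10(100j³ + 90j² + 27j + 2) + 7, so k³ ≡ 7 (mod 10).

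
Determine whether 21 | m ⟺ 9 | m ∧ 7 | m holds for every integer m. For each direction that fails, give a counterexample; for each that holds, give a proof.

Forward direction. This fails: take m = 21. Certainly 21 ∣ 21, but 9 ∤ 21.

Converse. Suppose 9 ∣ m and 7 ∣ m. Any common multiple of 9 and 7 is a multiple of their lcm; here gcd(9, 7) = 1, so lcm(9, 7) = 9·7 = 63, so 63 ∣ m. Since 21 ∣ 63, it follows that 21 ∣ m.

(⇒) fails; (⇐) holds.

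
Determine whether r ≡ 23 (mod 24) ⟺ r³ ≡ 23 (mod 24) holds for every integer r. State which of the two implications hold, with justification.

Equivalent; both directions hold.

[⇒] Suppose r ≡ 23 (mod 24). Write r = 24j + 23. Then (24j + 23)³ = 13824j³ + 39744j² + 38088j + 12167 = 24(576j³ + 1656j² + 1587j + 506) + 23, so r³ ≡ 23 (mod 24).

[⇐] Conversely, suppose r³ ≡ 23 (mod 24). The only residue r in {0, …, 23} with r³ ≡ 23 (mod 24) is r = 23, so r ≡ 23 (mod 24).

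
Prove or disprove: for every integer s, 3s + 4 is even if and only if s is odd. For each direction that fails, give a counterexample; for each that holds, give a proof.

Forward direction. This fails: s = 2 gives 3s + 4 = 10, which is even, but 2 is even, not odd.

Converse. This also fails: s = 5 is odd, but 3s + 4 = 19 is odd, not even.

Both directions fail.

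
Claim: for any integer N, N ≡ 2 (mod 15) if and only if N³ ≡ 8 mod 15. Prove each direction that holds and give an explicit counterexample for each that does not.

Both directions hold; the statement is true.

Forward direction. Suppose N ≡ 2 (mod 15). Write N = 15j + 2. Then (15j + 2)³ = 3375j³ + 1350j² + 180j + 8 = 15(225j³ + 90j² + 12j) + 8, so N³ ≡ 8 (mod 15).

Converse. Suppose N³ ≡ 8 (mod 15). The only residue r in {0, …, 14} with r³ ≡ 8 (mod 15) is r = 2, so N ≡ 2 (mod 15).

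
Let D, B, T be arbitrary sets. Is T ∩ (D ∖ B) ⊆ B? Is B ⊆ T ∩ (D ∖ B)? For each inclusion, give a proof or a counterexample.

Forward inclusion. This inclusion fails. Take D = {1}, B = ∅, T = {1}; then 1 ∈ T ∩ (D ∖ B) but 1 ∉ B.

Reverse inclusion. This inclusion fails. Take D = ∅, B = {1}, T = ∅; then 1 ∈ B but 1 ∉ T ∩ (D ∖ B).

(⊆) fails and (⊇) fails.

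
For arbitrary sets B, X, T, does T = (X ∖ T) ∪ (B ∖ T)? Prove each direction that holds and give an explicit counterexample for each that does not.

Forward inclusion. This inclusion fails. Take B = ∅, X = ∅, T = {1}; then 1 ∈ T but 1 ∉ (X ∖ T) ∪ (B ∖ T).

Reverse inclusion. This inclusion fails. Take B = {1}, X = ∅, T = ∅; then 1 ∈ (X ∖ T) ∪ (B ∖ T) but 1 ∉ T.

(⊆) fails and (⊇) fails.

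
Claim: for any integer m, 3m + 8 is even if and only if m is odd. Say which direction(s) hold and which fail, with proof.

Neither implication holds.

(→) This fails: m = 0 gives 3m + 8 = 8, which is even, but 0 is even, not odd.

(←) This also fails: m = 5 is odd, but 3m + 8 = 23 is odd, not even.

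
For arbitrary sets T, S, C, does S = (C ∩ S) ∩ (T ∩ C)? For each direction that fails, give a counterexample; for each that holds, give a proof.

(⟹) This inclusion fails. Take T = ∅, S = {1}, C = ∅; then 1 ∈ S but 1 ∉ (C ∩ S) ∩ (T ∩ C).

(⟸) Let x ∈ (C ∩ S) ∩ (T ∩ C). Then x ∈ T ∩ S ∩ C, from which x ∈ S.

(⊆) fails; (⊇) holds.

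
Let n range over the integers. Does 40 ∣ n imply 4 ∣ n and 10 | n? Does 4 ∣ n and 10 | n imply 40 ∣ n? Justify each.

Only the forward implication holds.

(→) If 40 ∣ n, write n = 40q. Since 40 = 10·4, n = 4·(10q), so 4 ∣ n; and since 40 = 4·10, n = 10·(4q), so 10 ∣ n.

(←) This fails: take n = 20. Both 4 ∣ 20 and 10 ∣ 20, yet 20 is not a multiple of 40 (since 20 = 0·40 + 20), so 40 ∤ 20.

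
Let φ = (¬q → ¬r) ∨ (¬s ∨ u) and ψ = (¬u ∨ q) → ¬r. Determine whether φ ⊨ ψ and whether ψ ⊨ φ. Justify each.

[⇐] Assume the antecedent. If r is true, the antecedent forces (s = F, q = F, u = T, r = T) or (s = T, q = F, u = T, r = T), and (¬q → ¬r) ∨ (¬s ∨ u) holds there. If r is false, (¬q → ¬r) ∨ (¬s ∨ u) reduces to true regardless of the other variables. Either way (¬q → ¬r) ∨ (¬s ∨ u) holds.

[⇒] This fails. Under s = F, q = F, u = F, r = T, the left side is true but the right side is false.

Only the converse holds.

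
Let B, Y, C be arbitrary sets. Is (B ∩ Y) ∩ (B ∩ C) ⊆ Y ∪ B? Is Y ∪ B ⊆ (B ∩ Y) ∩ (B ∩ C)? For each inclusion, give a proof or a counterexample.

Forward inclusion. Let x ∈ (B ∩ Y) ∩ (B ∩ C). Then x ∈ B ∩ Y ∩ C, from which x ∈ Y ∪ B.

Reverse inclusion. This inclusion fails. Take B = {1}, Y = ∅, C = ∅; then 1 ∈ Y ∪ B but 1 ∉ (B ∩ Y) ∩ (B ∩ C).

The sets are not equal: only the forward inclusion holds.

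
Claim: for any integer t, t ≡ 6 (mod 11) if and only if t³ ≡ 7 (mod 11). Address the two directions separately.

(⇒) Suppose t ≡ 6 (mod 11). Write t = 11j + 6. Then (11j + 6)³ = 1331j³ + 2178j² + 1188j + 216 = 11(121j³ + 198j² + 108j + 19) + 7, so t³ ≡ 7 (mod 11).

(⇐) For the converse, argue contrapositively. If t ≢ 6 (mod 11), then t is congruent to one of 0, 1, 2, 3, 4, 5, 7, 8, 9, 10 modulo 11, and these give t³ ≡ 0, 1, 8, 5, 9, 4, 2, 6, 3, 10 respectively — never 7.

Equivalent; both directions hold.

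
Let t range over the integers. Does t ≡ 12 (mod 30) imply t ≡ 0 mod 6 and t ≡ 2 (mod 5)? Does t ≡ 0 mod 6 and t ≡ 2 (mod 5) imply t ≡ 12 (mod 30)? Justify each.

Both implications hold.

(←) If t ≡ 0 (mod 6) and t ≡ 2 (mod 5), then by the Chinese remainder theorem t ≡ 12 (mod 30). This is exactly t ≡ 12 (mod 30).

(→) Suppose t ≡ 12 (mod 30); write t = 30j + 12. Since 6 ∣ 30, reducing mod 6 gives t ≡ 12 ≡ 0 (mod 6); since 5 ∣ 30, reducing mod 5 gives t ≡ 12 ≡ 2 (mod 5).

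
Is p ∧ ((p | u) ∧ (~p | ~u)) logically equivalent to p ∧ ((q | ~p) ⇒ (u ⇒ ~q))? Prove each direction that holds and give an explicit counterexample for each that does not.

(⇒) Assume the antecedent. If p is true, the antecedent forces (p = T, q = F, u = F) or (p = T, q = T, u = F), and p ∧ ((q | ~p) ⇒ (u ⇒ ~q)) holds there. If p is false, the antecedent cannot hold. Either way p ∧ ((q | ~p) ⇒ (u ⇒ ~q)) holds.

(⇐) This fails. Under p = T, q = F, u = T, the left side is false but the right side is true.

Not equivalent: only (⇒) holds.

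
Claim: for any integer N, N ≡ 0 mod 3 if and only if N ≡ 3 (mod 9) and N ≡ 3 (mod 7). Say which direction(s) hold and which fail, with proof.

(⇒) fails; (⇐) holds.

Forward direction. This fails: N = 0 gives 0 ≡ 0 (mod 3) but 0 ≡ 0 (mod 9), so the conjunction on the right does not hold.

Converse. If N ≡ 3 (mod 9) and N ≡ 3 (mod 7), then by the Chinese remainder theorem N ≡ 3 (mod 63). Since 3 ≡ 0 (mod 3) and 3 ∣ 63, we get N ≡ 0 (mod 3).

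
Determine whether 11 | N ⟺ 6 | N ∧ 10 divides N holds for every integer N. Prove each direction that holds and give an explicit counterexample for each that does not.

(⟹) This fails: take N = 11. Certainly 11 ∣ 11, but 6 ∤ 11.

(⟸) This fails: take N = 30. Both 6 ∣ 30 and 10 ∣ 30, yet 30 is not a multiple of 11 (since 30 = 2·11 + 8), so 11 ∤ 30.

Neither direction holds.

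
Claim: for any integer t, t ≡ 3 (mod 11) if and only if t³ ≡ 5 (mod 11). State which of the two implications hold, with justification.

(→) Suppose t ≡ 3 (mod 11). Write t = 11j + 3. Then (11j + 3)³ = 1331j³ + 1089j² + 297j + 27 = 11(121j³ + 99j² + 27j + 2) + 5, so t³ ≡ 5 (mod 11).

(←) Conversely, suppose t³ ≡ 5 (mod 11). The only residue r in {0, …, 10} with r³ ≡ 5 (mod 11) is r = 3, so t ≡ 3 (mod 11).

Equivalent; both directions hold.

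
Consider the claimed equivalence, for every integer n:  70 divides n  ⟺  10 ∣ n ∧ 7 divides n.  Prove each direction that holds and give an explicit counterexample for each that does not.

Both implications hold.

(⇐) Suppose 10 ∣ n and 7 ∣ n. Any common multiple of 10 and 7 is a multiple of their lcm; here gcd(10, 7) = 1, so lcm(10, 7) = 10·7 = 70, so 70 ∣ n.

(⇒) If 70 ∣ n, write n = 70q. Since 70 = 7·10, n = 10·(7q), so 10 ∣ n; and since 70 = 10·7, n = 7·(10q), so 7 ∣ n.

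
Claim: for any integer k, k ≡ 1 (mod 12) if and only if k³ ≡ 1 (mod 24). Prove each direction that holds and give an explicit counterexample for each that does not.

(⇒) This fails: take k = 13. Then 13 ≡ 1 (mod 12), but 13³ = 2197 ≡ 13 (mod 24), not 1.

(⇐) Conversely, the residues r modulo 24 with r³ ≡ 1 (mod 24) are exactly {1}, and each is ≡ 1 (mod 12).

(⇒) fails; (⇐) holds.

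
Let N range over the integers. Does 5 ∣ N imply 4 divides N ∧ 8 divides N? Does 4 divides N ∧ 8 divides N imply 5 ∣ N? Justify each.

[⇒] This fails: take N = 5. Certainly 5 ∣ 5, but 4 ∤ 5.

[⇐] This fails: take N = 8. Both 4 ∣ 8 and 8 ∣ 8, yet 8 is not a multiple of 5 (since 8 = 1·5 + 3), so 5 ∤ 8.

Both directions fail.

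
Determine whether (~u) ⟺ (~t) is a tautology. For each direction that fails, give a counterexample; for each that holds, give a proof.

(⇒) This fails. Under t = T, u = F, the left side is true but the right side is false.

(⇐) This fails. Under t = F, u = T, the left side is false but the right side is true.

(⇒) fails and (⇐) fails.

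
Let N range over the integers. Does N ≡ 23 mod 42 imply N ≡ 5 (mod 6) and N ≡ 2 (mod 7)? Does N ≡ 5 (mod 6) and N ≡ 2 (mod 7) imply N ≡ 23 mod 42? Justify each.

Forward direction. Suppose N ≡ 23 (mod 42); write N = 42j + 23. Since 6 ∣ 42, reducing mod 6 gives N ≡ 23 ≡ 5 (mod 6); since 7 ∣ 42, reducing mod 7 gives N ≡ 23 ≡ 2 (mod 7).

Converse. If N ≡ 5 (mod 6) and N ≡ 2 (mod 7), then by the Chinese remainder theorem N ≡ 23 (mod 42). This is exactly N ≡ 23 (mod 42).

Equivalent; both directions hold.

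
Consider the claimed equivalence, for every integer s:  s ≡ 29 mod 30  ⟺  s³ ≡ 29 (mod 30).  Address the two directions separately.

(⇐) Suppose s³ ≡ 29 (mod 30). The only residue r in {0, …, 29} with r³ ≡ 29 (mod 30) is r = 29, so s ≡ 29 (mod 30).

(⇒) Suppose s ≡ 29 mod 30. Write s = 30j + 29. Then (30j + 29)³ = 27000j³ + 78300j² + 75690j + 24389 = 30(900j³ + 2610j² + 2523j + 812) + 29, so s³ ≡ 29 (mod 30).

Equivalent; both directions hold.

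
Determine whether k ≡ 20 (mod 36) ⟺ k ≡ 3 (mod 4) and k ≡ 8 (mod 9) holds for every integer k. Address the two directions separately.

(⇒) fails and (⇐) fails.

(→) This fails: k = 20 gives 20 ≡ 20 (mod 36) but 20 ≡ 0 (mod 4), so the conjunction on the right does not hold.

(←) This fails: k = 35 satisfies both congruences on the right (35 ≡ 3 mod 4 and 35 ≡ 8 mod 9) yet 35 ≡ 35 (mod 36), not 20.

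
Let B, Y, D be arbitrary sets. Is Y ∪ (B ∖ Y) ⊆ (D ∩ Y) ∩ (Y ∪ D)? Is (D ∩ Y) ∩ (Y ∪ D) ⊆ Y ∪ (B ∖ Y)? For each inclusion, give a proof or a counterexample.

(⊆) fails; (⊇) holds.

(⊆) This inclusion fails. Take B = {1}, Y = ∅, D = ∅; then 1 ∈ Y ∪ (B ∖ Y) but 1 ∉ (D ∩ Y) ∩ (Y ∪ D).

(⊇) Let x ∈ (D ∩ Y) ∩ (Y ∪ D). Then either x ∈ Y ∩ D and x ∉ B; or x ∈ B ∩ Y ∩ D. In each case x ∈ Y ∪ (B ∖ Y), so (D ∩ Y) ∩ (Y ∪ D) ⊆ Y ∪ (B ∖ Y).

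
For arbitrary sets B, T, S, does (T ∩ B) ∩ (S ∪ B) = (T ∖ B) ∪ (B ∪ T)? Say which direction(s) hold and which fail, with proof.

(⊆) holds; (⊇) fails.

(⊇) This inclusion fails. Take B = {1}, T = ∅, S = ∅; then 1 ∈ (T ∖ B) ∪ (B ∪ T) but 1 ∉ (T ∩ B) ∩ (S ∪ B).

(⊆) Let x ∈ (T ∩ B) ∩ (S ∪ B). Then either x ∈ B ∩ T and x ∉ S; or x ∈ B ∩ T ∩ S. In each case x ∈ (T ∖ B) ∪ (B ∪ T), so (T ∩ B) ∩ (S ∪ B) ⊆ (T ∖ B) ∪ (B ∪ T).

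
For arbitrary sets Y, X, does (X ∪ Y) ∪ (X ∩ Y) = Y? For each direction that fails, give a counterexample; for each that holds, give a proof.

(⟸) Let x ∈ Y. Then either x ∈ Y and x ∉ X; or x ∈ Y ∩ X. In each case x ∈ (X ∪ Y) ∪ (X ∩ Y), so Y ⊆ (X ∪ Y) ∪ (X ∩ Y).

(⟹) This inclusion fails. Take Y = ∅, X = {1}; then 1 ∈ (X ∪ Y) ∪ (X ∩ Y) but 1 ∉ Y.

Only the reverse inclusion holds.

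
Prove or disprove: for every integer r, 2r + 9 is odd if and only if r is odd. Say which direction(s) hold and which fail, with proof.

(→) This fails: take r = 4. Then 2r + 9 = 17, which is odd, yet r = 4 is even, not odd.

(←) Suppose r is odd. Since 2 is even, 2r is even for every r, so 2r + 9 has the same parity as 9, which is odd. Hence 2r + 9 is odd.

(⇒) fails; (⇐) holds.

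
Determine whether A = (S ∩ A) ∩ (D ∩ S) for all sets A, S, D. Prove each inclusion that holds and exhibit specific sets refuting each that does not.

Forward inclusion. This inclusion fails. Take A = {1}, S = ∅, D = ∅; then 1 ∈ A but 1 ∉ (S ∩ A) ∩ (D ∩ S).

Reverse inclusion. Let x ∈ (S ∩ A) ∩ (D ∩ S). Then x ∈ A ∩ S ∩ D, from which x ∈ A.

Only the reverse inclusion holds.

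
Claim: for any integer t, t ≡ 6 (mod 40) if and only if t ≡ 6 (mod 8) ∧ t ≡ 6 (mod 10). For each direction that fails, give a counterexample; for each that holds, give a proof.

(⟹) Suppose t ≡ 6 (mod 40); write t = 40j + 6. Since 8 ∣ 40, reducing mod 8 gives t ≡ 6 (mod 8); since 10 ∣ 40, reducing mod 10 gives t ≡ 6 (mod 10).

(⟸) Conversely, if t ≡ 6 (mod 8) and t ≡ 6 (mod 10), then by the Chinese remainder theorem t ≡ 6 (mod 40). This is exactly t ≡ 6 (mod 40).

Both implications hold.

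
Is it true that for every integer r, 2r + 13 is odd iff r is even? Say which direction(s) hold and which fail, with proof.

(⇒) fails; (⇐) holds.

(⟹) This fails: take r = 1. Then 2r + 13 = 15, which is odd, yet r = 1 is odd, not even.

(⟸) Suppose r is even. Since 2 is even, 2r is even for every r, so 2r + 13 has the same parity as 13, which is odd. Hence 2r + 13 is odd.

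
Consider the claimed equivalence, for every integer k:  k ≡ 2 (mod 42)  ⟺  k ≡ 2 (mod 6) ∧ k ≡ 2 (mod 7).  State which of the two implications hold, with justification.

(⇐) If k ≡ 2 (mod 6) and k ≡ 2 (mod 7), then by the Chinese remainder theorem k ≡ 2 (mod 42). This is exactly k ≡ 2 (mod 42).

(⇒) Suppose k ≡ 2 (mod 42); write k = 42j + 2. Since 6 ∣ 42, reducing mod 6 gives k ≡ 2 (mod 6); since 7 ∣ 42, reducing mod 7 gives k ≡ 2 (mod 7).

The biconditional holds.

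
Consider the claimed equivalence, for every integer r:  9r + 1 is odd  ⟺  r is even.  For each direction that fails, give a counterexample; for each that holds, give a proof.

Equivalent; both directions hold.

(⇐) Suppose r is even; write r = 2j. Then 9r + 1 = 9·(2j) + 1 = 2·9j + 1, which is odd.

(⇒) Suppose 9r + 1 is odd. Since 9 is odd, 9r and r have the same parity, so 9r + 1 ≡ r + 1 (mod 2). As 1 is odd, 9r + 1 is odd exactly when r is even. Thus r is even.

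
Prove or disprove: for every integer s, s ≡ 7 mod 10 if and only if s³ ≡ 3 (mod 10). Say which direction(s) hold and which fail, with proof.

Equivalent; both directions hold.

(⟹) Suppose s ≡ 7 mod 10. Write s = 10j + 7. Then (10j + 7)³ = 1000j³ + 2100j² + 1470j + 343 = 10(100j³ + 210j² + 147j + 34) + 3, so s³ ≡ 3 (mod 10).

(⟸) For the converse, argue contrapositively. If s ≢ 7 (mod 10), then s is congruent to one of 0, 1, 2, 3, 4, 5, 6, 8, 9 modulo 10, and these give s³ ≡ 0, 1, 8, 7, 4, 5, 6, 2, 9 respectively — never 3.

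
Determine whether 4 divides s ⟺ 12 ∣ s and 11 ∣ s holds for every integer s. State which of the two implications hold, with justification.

Not equivalent: only (⇐) holds.

(⇐) Suppose 12 ∣ s and 11 ∣ s. Any common multiple of 12 and 11 is a multiple of their lcm; here gcd(12, 11) = 1, so lcm(12, 11) = 12·11 = 132, so 132 ∣ s. Since 4 ∣ 132, it follows that 4 ∣ s.

(⇒) This fails: take s = 4. Certainly 4 ∣ 4, but 12 ∤ 4.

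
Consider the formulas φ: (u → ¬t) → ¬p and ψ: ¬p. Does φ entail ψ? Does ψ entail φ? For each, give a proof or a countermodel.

(→) This fails. Under u = T, p = T, t = T, the left side is true but the right side is false.

(←) Assume the antecedent. If u is true, the antecedent forces (u = T, p = F, t = F) or (u = T, p = F, t = T), and (u → ¬t) → ¬p holds there. If u is false, the antecedent forces (u = F, p = F, t = F) or (u = F, p = F, t = T), and (u → ¬t) → ¬p holds there. Either way (u → ¬t) → ¬p holds.

Not equivalent: only (⇐) holds.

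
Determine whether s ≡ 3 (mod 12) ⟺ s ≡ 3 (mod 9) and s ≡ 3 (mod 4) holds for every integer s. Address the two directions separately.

Only the reverse direction holds.

(⇐) If s ≡ 3 (mod 9) and s ≡ 3 (mod 4), then by the Chinese remainder theorem s ≡ 3 (mod 36). Since 3 ≡ 3 (mod 12) and 12 ∣ 36, we get s ≡ 3 (mod 12).

(⇒) This fails: s = 27 gives 27 ≡ 3 (mod 12) but 27 ≡ 0 (mod 9), so the conjunction on the right does not hold.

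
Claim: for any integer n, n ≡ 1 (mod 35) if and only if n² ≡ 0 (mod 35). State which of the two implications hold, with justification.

Forward direction. This fails: take n = 1. Then 1 ≡ 1 (mod 35), but 1² = 1 ≡ 1 (mod 35), not 0.

Converse. This fails: take n = 0. Then 0² = 0 ≡ 0 (mod 35), yet 0 ≡ 0 (mod 35), not 1.

Neither direction holds.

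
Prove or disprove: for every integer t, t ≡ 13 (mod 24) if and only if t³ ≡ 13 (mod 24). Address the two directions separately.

(⇒) Suppose t ≡ 13 (mod 24). Write t = 24j + 13. Then (24j + 13)³ = 13824j³ + 22464j² + 12168j + 2197 = 24(576j³ + 936j² + 507j + 91) + 13, so t³ ≡ 13 (mod 24).

(⇐) Conversely, suppose t³ ≡ 13 (mod 24). The only residue r in {0, …, 23} with r³ ≡ 13 (mod 24) is r = 13, so t ≡ 13 (mod 24).

Both directions hold.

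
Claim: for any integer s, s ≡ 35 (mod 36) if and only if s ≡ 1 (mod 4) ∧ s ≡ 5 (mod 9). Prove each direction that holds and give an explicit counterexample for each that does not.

[⇒] This fails: s = 35 gives 35 ≡ 35 (mod 36) but 35 ≡ 3 (mod 4), so the conjunction on the right does not hold.

[⇐] This fails: s = 5 satisfies both congruences on the right (5 ≡ 1 mod 4 and 5 ≡ 5 mod 9) yet 5 ≡ 5 (mod 36), not 35.

Both directions fail.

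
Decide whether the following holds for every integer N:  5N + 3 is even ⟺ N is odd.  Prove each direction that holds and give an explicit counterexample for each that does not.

Both directions hold.

(⇒) Suppose 5N + 3 is even. Since 5 is odd, 5N and N have the same parity, so 5N + 3 ≡ N + 3 (mod 2). As 3 is odd, 5N + 3 is even exactly when N is odd. Thus N is odd.

(⇐) Conversely, suppose N is odd; write N = 2j + 1. Then 5N + 3 = 5·(2j + 1) + 3 = 2·5j + 8, which is even.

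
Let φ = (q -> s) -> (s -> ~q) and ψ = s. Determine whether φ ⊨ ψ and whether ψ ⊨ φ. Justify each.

(⇒) This fails. Under s = F, q = F, the left side is true but the right side is false.

(⇐) This fails. Under s = T, q = T, the left side is false but the right side is true.

Neither implication holds.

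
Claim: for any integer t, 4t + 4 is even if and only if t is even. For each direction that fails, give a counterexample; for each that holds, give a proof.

The forward direction fails; the converse holds.

[⇒] This fails: take t = 7. Then 4t + 4 = 32, which is even, yet t = 7 is odd, not even.

[⇐] Suppose t is even. Since 4 is even, 4t is even for every t, so 4t + 4 has the same parity as 4, which is even. Hence 4t + 4 is even.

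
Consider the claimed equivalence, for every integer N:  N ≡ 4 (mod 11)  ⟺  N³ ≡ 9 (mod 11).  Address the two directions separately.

Both directions hold; the statement is true.

(⇒) Suppose N ≡ 4 (mod 11). Write N = 11j + 4. Then (11j + 4)³ = 1331j³ + 1452j² + 528j + 64 = 11(121j³ + 132j² + 48j + 5) + 9, so N³ ≡ 9 (mod 11).

(⇐) For the converse, argue contrapositively. If N ≢ 4 (mod 11), then N is congruent to one of 0, 1, 2, 3, 5, 6, 7, 8, 9, 10 modulo 11, and these give N³ ≡ 0, 1, 8, 5, 4, 7, 2, 6, 3, 10 respectively — never 9.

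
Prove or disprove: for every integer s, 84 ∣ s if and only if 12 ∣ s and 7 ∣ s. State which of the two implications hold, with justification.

Both directions hold.

Converse. Suppose 12 ∣ s and 7 ∣ s. Any common multiple of 12 and 7 is a multiple of their lcm; here gcd(12, 7) = 1, so lcm(12, 7) = 12·7 = 84, so 84 ∣ s.

Forward direction. If 84 ∣ s, write s = 84q. Since 84 = 7·12, s = 12·(7q), so 12 ∣ s; and since 84 = 12·7, s = 7·(12q), so 7 ∣ s.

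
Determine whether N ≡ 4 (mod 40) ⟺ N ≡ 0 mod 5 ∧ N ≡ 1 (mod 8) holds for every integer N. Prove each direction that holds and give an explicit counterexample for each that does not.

Neither implication holds.

(→) This fails: N = 4 gives 4 ≡ 4 (mod 40) but 4 ≡ 4 (mod 5), so the conjunction on the right does not hold.

(←) This fails: N = 25 satisfies both congruences on the right (25 ≡ 0 mod 5 and 25 ≡ 1 mod 8) yet 25 ≡ 25 (mod 40), not 4.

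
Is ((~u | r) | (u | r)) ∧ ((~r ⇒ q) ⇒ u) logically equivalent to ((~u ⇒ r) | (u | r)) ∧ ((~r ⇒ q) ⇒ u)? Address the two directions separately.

Forward direction. This fails. Under q = F, r = F, u = F, the left side is true but the right side is false.

Converse. Assume the antecedent. If q is true, the antecedent forces (q = T, r = F, u = T) or (q = T, r = T, u = T), and the consequent holds there. If q is false, the antecedent forces (q = F, r = F, u = T) or (q = F, r = T, u = T), and the consequent holds there. Either way the consequent holds.

Not equivalent: only (⇐) holds.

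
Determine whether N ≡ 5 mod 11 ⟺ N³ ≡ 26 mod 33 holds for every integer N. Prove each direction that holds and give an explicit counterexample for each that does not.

Only the converse holds.

(→) This fails: take N = 16. Then 16 ≡ 5 (mod 11), but 16³ = 4096 ≡ 4 (mod 33), not 26.

(←) Conversely, the residues r modulo 33 with r³ ≡ 26 (mod 33) are exactly {5}, and each is ≡ 5 (mod 11).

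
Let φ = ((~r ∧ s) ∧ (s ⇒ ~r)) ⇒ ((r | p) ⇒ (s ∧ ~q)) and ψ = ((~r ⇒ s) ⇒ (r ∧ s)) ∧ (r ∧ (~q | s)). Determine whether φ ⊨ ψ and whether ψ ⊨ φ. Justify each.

Only the converse holds.

(→) This fails. Under s = F, q = F, p = F, r = F, the left side is true but the right side is false.

(←) Assume the antecedent. If q is true, the antecedent forces (s = T, q = T, p = F, r = T) or (s = T, q = T, p = T, r = T), and the consequent holds there. If q is false, the consequent reduces to true regardless of the other variables. Either way the consequent holds.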